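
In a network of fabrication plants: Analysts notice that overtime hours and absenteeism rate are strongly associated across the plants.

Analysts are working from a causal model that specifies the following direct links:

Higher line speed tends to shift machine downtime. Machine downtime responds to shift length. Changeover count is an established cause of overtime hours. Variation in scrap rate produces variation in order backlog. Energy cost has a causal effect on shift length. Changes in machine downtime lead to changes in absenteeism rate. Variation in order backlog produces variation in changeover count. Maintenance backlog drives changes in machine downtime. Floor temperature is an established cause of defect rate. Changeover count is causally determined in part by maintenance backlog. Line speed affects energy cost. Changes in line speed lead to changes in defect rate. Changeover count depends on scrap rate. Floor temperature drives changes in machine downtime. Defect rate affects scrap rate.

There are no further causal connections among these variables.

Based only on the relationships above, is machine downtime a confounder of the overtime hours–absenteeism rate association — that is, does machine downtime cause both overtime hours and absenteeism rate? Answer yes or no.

no

Machine downtime has no stated causal path to overtime hours. A confounder must cause both variables, so machine downtime does not qualify.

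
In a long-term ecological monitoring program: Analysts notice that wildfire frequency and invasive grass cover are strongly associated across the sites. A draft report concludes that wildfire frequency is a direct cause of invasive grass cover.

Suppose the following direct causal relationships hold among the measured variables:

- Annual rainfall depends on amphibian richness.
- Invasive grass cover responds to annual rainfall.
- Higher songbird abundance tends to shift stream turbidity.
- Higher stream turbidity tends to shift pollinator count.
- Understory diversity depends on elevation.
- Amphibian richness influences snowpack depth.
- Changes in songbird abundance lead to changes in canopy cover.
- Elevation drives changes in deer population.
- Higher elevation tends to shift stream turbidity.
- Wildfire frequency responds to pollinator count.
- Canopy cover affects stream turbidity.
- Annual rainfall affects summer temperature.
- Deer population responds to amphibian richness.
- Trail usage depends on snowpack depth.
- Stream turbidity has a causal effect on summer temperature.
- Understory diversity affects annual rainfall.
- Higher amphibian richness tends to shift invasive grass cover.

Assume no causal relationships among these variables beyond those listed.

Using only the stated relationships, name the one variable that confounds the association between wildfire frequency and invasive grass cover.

elevation

Elevation has a causal path to wildfire frequency (elevation → stream turbidity → pollinator count → wildfire frequency) and a separate causal path to invasive grass cover (elevation → understory diversity → annual rainfall → invasive grass cover), so it is a common cause of both.
No stated relationship gives wildfire frequency a causal route to invasive grass cover, so the correlation is explained by the shared upstream cause rather than a direct effect.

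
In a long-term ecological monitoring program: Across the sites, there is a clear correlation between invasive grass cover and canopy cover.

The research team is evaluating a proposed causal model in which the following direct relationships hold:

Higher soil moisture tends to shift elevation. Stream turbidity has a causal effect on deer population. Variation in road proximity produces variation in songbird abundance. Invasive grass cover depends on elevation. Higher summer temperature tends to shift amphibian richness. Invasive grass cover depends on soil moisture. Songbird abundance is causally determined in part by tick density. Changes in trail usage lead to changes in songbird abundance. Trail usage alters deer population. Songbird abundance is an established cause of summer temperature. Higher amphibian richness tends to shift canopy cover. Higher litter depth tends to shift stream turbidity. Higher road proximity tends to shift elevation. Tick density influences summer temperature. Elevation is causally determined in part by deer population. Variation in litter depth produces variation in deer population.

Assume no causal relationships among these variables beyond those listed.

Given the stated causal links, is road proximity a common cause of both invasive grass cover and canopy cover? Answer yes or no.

yes

Road proximity has a causal path to invasive grass cover (road proximity → elevation → invasive grass cover) and to canopy cover (road proximity → songbird abundance → summer temperature → amphibian richness → canopy cover), so it is a common cause of both — a confounder.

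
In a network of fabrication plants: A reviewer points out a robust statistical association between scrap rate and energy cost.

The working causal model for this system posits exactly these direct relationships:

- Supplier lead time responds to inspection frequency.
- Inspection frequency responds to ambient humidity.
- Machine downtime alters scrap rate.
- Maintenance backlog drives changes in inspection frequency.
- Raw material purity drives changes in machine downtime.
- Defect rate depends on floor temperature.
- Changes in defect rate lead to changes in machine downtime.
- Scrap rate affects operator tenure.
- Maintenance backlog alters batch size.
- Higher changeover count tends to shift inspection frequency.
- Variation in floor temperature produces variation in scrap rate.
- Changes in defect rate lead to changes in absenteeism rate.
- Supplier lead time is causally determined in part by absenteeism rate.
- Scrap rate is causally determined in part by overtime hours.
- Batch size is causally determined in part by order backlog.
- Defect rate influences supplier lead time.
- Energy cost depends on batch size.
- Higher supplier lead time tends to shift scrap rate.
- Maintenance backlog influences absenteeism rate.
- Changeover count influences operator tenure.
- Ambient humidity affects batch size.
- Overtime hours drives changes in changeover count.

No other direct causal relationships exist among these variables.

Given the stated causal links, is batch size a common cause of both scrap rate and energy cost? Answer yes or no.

no

Batch size has no stated causal path to scrap rate. A confounder must cause both variables, so batch size does not qualify.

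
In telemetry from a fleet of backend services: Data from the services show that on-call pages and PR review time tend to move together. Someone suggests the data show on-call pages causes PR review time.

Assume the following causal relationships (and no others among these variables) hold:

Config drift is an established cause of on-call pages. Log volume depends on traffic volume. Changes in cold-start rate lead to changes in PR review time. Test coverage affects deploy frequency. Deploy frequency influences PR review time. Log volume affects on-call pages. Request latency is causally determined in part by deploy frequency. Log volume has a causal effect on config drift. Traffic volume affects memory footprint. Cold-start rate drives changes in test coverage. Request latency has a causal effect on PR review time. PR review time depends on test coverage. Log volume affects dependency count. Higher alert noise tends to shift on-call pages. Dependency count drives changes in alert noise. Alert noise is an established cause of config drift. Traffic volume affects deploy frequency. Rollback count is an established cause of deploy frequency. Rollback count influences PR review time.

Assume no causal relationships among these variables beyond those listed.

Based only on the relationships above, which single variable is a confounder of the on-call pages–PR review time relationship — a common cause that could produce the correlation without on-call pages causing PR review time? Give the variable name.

traffic volume

Traffic volume has a causal path to on-call pages (traffic volume → log volume → on-call pages) and a separate causal path to PR review time (traffic volume → deploy frequency → PR review time), so it is a common cause of both.
No stated relationship gives on-call pages a causal route to PR review time, so the correlation is explained by the shared upstream cause rather than a direct effect.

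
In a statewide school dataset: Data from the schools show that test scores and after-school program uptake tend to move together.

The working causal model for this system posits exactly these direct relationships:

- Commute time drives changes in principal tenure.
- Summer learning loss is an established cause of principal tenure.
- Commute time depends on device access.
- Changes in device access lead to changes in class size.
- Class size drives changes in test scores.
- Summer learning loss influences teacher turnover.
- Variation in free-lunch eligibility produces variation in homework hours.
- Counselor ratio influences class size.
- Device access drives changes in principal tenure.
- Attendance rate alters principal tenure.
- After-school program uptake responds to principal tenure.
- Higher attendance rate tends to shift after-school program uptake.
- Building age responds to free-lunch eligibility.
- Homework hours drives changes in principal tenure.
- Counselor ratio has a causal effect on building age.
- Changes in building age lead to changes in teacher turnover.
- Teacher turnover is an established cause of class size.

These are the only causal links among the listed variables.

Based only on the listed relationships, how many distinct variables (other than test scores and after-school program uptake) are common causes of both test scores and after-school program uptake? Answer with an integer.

The common causes are: device access (to test scores via device access → class size → test scores; to after-school program uptake via device access → principal tenure → after-school program uptake); free-lunch eligibility (to test scores via free-lunch eligibility → building age → teacher turnover → class size → test scores; to after-school program uptake via free-lunch eligibility → homework hours → principal tenure → after-school program uptake); summer learning loss (to test scores via summer learning loss → teacher turnover → class size → test scores; to after-school program uptake via summer learning loss → principal tenure → after-school program uptake).
Every other variable lacks a causal path to at least one of test scores and after-school program uptake.

3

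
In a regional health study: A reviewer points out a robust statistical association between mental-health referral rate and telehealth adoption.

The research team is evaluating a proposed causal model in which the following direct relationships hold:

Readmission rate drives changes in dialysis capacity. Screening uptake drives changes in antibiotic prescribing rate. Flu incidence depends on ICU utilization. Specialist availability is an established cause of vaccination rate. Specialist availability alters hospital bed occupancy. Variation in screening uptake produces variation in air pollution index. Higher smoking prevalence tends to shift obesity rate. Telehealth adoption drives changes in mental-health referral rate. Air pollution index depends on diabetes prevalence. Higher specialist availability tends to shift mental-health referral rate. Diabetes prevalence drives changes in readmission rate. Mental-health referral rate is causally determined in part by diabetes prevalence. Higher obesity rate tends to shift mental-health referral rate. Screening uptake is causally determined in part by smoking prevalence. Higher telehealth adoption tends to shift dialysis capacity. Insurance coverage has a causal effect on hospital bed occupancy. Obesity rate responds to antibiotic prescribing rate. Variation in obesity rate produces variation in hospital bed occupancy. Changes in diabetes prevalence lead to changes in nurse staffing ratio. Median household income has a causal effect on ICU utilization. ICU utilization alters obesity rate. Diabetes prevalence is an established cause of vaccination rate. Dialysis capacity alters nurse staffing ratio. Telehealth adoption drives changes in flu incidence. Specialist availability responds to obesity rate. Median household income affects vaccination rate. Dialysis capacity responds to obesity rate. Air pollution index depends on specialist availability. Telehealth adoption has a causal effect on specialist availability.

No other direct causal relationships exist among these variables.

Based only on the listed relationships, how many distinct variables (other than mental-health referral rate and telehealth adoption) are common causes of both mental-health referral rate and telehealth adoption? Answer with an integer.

No listed variable has a causal path to both mental-health referral rate and telehealth adoption, so there are no common causes.

0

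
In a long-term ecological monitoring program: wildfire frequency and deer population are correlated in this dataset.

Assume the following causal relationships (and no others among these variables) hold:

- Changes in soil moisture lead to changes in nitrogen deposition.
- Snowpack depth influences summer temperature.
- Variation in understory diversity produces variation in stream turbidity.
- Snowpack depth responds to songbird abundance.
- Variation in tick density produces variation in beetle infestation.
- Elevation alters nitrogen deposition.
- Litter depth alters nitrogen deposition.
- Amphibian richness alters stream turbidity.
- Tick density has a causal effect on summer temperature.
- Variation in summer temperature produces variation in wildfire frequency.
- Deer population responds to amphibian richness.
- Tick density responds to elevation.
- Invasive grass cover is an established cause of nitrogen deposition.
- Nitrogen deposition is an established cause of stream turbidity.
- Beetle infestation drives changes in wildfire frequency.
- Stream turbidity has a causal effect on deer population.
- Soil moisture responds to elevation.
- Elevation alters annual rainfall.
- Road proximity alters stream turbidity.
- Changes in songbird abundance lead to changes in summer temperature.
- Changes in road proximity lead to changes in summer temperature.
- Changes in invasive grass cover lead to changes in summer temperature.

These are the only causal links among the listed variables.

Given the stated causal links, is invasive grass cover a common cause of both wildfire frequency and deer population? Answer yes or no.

Invasive grass cover has a causal path to wildfire frequency (invasive grass cover → summer temperature → wildfire frequency) and to deer population (invasive grass cover → nitrogen deposition → stream turbidity → deer population), so it is a common cause of both — a confounder.

yes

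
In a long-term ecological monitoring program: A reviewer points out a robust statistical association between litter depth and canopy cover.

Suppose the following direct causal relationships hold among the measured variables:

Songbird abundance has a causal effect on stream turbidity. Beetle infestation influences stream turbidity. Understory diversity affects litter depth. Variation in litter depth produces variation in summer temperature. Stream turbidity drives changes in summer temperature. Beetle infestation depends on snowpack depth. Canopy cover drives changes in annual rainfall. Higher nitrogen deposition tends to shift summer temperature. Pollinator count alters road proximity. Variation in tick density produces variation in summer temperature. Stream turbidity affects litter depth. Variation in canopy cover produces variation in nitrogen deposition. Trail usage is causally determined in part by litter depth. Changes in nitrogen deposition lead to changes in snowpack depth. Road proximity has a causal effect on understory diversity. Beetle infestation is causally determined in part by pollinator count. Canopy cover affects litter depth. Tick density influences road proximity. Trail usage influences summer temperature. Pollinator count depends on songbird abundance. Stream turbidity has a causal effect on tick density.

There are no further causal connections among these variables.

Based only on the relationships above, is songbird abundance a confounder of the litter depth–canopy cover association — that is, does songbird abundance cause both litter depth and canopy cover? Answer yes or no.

Songbird abundance has no stated causal path to canopy cover. A confounder must cause both variables, so songbird abundance does not qualify.

no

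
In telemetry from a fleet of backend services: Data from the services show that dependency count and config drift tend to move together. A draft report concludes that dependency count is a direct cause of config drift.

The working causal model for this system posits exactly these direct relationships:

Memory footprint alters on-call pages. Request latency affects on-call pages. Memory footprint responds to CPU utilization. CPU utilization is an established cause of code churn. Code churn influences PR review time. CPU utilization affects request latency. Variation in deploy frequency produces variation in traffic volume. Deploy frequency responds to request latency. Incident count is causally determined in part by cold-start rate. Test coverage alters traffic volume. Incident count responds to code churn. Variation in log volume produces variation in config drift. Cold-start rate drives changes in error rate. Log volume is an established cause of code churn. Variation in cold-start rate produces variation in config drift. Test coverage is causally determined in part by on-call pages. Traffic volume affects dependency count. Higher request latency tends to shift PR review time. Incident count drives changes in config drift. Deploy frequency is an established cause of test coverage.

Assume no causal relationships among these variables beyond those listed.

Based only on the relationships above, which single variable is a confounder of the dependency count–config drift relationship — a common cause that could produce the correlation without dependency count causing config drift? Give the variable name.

CPU utilization has a causal path to dependency count (CPU utilization → request latency → deploy frequency → traffic volume → dependency count) and a separate causal path to config drift (CPU utilization → code churn → incident count → config drift), so it is a common cause of both.
No stated relationship gives dependency count a causal route to config drift, so the correlation is explained by the shared upstream cause rather than a direct effect.

CPU utilization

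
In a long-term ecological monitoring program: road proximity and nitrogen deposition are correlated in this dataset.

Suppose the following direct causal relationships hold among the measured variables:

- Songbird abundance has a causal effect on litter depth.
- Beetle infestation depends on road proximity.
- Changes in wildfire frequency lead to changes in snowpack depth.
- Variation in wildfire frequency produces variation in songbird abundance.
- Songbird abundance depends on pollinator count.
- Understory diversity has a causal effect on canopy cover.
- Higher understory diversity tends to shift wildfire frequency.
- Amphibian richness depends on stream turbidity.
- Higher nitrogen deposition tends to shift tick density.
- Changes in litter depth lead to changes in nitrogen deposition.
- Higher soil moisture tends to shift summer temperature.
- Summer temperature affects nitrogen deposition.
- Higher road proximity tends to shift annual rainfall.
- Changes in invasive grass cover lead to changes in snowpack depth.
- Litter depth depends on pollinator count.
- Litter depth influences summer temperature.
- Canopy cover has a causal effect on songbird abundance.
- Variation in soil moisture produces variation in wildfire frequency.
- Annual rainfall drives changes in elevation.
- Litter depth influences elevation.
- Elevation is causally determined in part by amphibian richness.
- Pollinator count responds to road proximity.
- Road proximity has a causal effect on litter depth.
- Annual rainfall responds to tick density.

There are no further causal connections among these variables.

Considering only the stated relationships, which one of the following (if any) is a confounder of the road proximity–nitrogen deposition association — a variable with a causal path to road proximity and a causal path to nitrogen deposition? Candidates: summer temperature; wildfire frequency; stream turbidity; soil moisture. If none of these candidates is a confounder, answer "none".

None of the listed candidates has causal paths to both road proximity and nitrogen deposition in the stated relationships, so none is a common cause.

none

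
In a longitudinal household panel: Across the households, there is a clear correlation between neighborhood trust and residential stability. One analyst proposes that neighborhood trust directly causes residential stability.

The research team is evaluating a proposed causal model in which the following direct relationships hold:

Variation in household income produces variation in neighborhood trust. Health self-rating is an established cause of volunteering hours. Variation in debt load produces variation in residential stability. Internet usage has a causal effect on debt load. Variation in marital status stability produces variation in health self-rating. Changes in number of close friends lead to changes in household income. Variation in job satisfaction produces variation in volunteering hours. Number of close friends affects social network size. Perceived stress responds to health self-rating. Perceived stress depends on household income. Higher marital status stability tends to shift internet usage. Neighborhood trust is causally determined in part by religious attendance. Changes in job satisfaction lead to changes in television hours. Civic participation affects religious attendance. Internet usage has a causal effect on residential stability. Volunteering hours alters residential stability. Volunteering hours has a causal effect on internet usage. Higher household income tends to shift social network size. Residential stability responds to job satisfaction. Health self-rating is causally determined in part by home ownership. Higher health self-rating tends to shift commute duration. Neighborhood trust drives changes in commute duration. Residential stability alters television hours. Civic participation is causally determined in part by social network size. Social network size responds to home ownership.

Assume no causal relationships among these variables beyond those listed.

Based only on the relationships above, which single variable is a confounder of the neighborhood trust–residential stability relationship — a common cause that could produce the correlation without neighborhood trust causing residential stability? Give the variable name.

home ownership

Home ownership has a causal path to neighborhood trust (home ownership → social network size → civic participation → religious attendance → neighborhood trust) and a separate causal path to residential stability (home ownership → health self-rating → volunteering hours → residential stability), so it is a common cause of both.
No stated relationship gives neighborhood trust a causal route to residential stability, so the correlation is explained by the shared upstream cause rather than a direct effect.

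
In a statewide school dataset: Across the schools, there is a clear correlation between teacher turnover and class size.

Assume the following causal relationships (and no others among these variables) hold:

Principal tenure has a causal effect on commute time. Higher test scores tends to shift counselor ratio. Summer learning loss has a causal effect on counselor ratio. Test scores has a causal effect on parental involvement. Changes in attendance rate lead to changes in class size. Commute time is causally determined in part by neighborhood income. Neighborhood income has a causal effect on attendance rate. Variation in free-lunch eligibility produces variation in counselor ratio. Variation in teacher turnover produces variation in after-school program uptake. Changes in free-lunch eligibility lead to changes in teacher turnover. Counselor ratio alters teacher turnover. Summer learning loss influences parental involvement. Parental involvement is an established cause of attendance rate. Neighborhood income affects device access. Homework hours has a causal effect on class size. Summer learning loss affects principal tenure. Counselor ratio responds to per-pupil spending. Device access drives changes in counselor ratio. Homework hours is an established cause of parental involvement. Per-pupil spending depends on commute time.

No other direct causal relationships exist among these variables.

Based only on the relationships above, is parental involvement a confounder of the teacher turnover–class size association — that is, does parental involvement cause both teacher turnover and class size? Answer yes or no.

Parental involvement has no stated causal path to teacher turnover. A confounder must cause both variables, so parental involvement does not qualify.

no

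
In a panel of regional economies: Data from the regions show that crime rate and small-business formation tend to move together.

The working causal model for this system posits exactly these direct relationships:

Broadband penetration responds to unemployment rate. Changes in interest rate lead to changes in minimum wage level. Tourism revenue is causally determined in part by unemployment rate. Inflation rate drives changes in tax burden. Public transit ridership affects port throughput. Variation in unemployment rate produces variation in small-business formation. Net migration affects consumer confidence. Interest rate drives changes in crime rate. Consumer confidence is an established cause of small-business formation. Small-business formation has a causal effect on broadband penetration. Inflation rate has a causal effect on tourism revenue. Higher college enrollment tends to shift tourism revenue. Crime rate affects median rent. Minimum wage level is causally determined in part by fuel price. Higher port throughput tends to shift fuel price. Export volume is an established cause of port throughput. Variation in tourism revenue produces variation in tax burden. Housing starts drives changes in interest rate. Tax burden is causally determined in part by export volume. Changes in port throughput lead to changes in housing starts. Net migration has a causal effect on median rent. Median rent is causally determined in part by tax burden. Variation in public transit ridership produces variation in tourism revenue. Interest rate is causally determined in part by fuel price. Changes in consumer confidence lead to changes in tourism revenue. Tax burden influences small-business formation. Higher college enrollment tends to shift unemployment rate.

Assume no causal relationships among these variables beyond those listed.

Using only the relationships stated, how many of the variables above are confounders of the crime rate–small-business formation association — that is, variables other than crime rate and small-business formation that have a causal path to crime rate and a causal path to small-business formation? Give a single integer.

The common causes are: export volume (to crime rate via export volume → port throughput → housing starts → interest rate → crime rate; to small-business formation via export volume → tax burden → small-business formation); public transit ridership (to crime rate via public transit ridership → port throughput → housing starts → interest rate → crime rate; to small-business formation via public transit ridership → tourism revenue → tax burden → small-business formation).
Every other variable lacks a causal path to at least one of crime rate and small-business formation.

2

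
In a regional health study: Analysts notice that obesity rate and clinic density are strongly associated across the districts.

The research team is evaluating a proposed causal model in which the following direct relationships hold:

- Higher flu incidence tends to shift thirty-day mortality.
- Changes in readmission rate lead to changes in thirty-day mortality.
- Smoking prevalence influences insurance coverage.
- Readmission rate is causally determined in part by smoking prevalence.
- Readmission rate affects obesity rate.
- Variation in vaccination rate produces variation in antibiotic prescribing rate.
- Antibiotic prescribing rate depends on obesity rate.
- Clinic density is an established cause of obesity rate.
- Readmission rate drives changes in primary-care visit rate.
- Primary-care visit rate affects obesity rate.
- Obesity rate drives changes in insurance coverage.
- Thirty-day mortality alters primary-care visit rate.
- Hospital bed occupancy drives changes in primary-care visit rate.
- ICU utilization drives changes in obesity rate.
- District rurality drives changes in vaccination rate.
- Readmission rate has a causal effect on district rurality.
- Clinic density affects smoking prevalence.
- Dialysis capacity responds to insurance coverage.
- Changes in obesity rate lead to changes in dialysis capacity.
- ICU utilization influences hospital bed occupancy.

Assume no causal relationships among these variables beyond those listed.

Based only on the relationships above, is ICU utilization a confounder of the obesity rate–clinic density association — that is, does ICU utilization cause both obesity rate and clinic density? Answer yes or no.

ICU utilization has no stated causal path to clinic density. A confounder must cause both variables, so ICU utilization does not qualify.

no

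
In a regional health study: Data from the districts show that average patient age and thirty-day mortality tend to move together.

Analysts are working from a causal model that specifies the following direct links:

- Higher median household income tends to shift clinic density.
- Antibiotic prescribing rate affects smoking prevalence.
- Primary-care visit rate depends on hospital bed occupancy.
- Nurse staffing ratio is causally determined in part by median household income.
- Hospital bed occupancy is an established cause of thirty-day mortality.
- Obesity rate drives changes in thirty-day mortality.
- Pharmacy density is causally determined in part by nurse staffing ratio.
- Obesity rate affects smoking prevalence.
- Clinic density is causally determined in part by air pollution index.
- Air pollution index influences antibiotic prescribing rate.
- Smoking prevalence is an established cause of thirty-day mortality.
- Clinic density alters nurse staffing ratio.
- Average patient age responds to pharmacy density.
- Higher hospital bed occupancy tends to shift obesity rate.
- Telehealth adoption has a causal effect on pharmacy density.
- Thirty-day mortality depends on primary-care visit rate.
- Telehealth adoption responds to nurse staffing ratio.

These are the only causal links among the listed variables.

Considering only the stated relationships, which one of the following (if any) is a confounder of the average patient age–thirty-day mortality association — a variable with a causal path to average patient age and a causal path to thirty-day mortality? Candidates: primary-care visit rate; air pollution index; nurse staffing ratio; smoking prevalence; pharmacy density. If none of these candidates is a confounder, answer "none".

Air pollution index causes average patient age (air pollution index → clinic density → nurse staffing ratio → pharmacy density → average patient age) and also causes thirty-day mortality (air pollution index → antibiotic prescribing rate → smoking prevalence → thirty-day mortality); it is a common cause of both.
Each of the other candidates lacks a causal path to at least one of average patient age and thirty-day mortality, so they do not confound the relationship.

air pollution index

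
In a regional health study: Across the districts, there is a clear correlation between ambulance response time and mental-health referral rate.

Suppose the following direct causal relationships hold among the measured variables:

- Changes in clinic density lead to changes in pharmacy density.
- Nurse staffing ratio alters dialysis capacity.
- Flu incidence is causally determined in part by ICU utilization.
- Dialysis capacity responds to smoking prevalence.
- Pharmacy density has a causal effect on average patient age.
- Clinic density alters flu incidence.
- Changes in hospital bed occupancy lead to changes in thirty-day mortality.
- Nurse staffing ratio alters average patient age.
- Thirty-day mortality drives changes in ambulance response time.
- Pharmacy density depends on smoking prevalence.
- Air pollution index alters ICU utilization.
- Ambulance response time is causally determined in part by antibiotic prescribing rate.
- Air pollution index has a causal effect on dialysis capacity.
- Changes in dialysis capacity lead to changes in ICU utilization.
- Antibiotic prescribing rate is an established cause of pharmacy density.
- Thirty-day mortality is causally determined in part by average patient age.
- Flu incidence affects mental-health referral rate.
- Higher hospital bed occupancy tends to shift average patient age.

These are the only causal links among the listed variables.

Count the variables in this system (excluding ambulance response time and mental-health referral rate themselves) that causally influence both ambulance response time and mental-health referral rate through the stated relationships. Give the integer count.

3

The common causes are: clinic density (to ambulance response time via clinic density → pharmacy density → average patient age → thirty-day mortality → ambulance response time; to mental-health referral rate via clinic density → flu incidence → mental-health referral rate); nurse staffing ratio (to ambulance response time via nurse staffing ratio → average patient age → thirty-day mortality → ambulance response time; to mental-health referral rate via nurse staffing ratio → dialysis capacity → ICU utilization → flu incidence → mental-health referral rate); smoking prevalence (to ambulance response time via smoking prevalence → pharmacy density → average patient age → thirty-day mortality → ambulance response time; to mental-health referral rate via smoking prevalence → dialysis capacity → ICU utilization → flu incidence → mental-health referral rate).
Every other variable lacks a causal path to at least one of ambulance response time and mental-health referral rate.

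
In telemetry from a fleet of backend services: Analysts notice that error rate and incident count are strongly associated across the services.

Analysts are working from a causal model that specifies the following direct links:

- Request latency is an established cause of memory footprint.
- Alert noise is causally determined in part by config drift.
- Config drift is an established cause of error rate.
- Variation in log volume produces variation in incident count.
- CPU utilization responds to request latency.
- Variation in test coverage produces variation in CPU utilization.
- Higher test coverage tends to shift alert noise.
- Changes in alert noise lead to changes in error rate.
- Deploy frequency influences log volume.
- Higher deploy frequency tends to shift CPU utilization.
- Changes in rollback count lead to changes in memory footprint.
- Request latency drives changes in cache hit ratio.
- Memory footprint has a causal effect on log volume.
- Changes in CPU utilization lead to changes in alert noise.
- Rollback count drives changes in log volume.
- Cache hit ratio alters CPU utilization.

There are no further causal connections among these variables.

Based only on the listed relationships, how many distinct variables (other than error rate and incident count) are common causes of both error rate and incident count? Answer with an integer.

2

The common causes are: deploy frequency (to error rate via deploy frequency → CPU utilization → alert noise → error rate; to incident count via deploy frequency → log volume → incident count); request latency (to error rate via request latency → CPU utilization → alert noise → error rate; to incident count via request latency → memory footprint → log volume → incident count).
Every other variable lacks a causal path to at least one of error rate and incident count.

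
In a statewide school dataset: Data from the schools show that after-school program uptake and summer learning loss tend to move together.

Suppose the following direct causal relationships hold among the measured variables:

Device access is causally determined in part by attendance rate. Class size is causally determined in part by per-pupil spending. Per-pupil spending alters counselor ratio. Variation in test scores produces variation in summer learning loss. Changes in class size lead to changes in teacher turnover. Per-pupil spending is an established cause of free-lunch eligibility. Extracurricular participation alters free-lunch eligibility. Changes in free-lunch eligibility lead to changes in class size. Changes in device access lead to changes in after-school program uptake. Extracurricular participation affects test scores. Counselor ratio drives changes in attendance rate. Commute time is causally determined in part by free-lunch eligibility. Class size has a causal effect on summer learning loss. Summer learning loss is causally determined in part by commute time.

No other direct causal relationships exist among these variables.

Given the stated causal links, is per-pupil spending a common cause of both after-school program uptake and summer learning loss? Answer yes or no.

yes

Per-pupil spending has a causal path to after-school program uptake (per-pupil spending → counselor ratio → attendance rate → device access → after-school program uptake) and to summer learning loss (per-pupil spending → class size → summer learning loss), so it is a common cause of both — a confounder.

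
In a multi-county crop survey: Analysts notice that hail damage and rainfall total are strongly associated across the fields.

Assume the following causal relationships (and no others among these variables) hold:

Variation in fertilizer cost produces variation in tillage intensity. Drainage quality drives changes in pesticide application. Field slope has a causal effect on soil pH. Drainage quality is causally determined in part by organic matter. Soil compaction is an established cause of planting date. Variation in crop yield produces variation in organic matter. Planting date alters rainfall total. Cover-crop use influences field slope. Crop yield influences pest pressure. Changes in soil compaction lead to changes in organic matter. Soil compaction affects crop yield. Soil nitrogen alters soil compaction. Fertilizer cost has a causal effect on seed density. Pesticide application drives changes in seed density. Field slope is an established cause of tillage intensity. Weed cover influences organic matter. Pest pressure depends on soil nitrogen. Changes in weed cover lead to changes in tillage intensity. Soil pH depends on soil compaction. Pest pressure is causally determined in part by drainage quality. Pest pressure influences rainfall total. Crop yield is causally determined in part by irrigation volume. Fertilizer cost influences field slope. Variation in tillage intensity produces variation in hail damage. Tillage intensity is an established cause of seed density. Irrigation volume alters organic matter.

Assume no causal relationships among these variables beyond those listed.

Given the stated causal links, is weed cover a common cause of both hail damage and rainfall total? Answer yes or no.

yes

Weed cover has a causal path to hail damage (weed cover → tillage intensity → hail damage) and to rainfall total (weed cover → organic matter → drainage quality → pest pressure → rainfall total), so it is a common cause of both — a confounder.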